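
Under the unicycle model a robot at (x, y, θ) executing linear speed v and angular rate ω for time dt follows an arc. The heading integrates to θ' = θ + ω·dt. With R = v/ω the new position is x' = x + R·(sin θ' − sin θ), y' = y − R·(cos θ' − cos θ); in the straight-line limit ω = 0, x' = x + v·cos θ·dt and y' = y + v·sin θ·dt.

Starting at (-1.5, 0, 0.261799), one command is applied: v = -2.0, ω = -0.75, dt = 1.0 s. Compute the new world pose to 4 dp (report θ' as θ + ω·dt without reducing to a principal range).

θ' = 0.2618 + -0.75·1.0 = -0.4882
R = v/ω = -2.0/-0.75 = 2.6667
x' = -1.5 + 2.6667·(sin -0.4882 − sin 0.2618) = -3.4410
y' = 0 − 2.6667·(cos -0.4882 − cos 0.2618) = 0.2207

(-3.4410, 0.2207, -0.4882)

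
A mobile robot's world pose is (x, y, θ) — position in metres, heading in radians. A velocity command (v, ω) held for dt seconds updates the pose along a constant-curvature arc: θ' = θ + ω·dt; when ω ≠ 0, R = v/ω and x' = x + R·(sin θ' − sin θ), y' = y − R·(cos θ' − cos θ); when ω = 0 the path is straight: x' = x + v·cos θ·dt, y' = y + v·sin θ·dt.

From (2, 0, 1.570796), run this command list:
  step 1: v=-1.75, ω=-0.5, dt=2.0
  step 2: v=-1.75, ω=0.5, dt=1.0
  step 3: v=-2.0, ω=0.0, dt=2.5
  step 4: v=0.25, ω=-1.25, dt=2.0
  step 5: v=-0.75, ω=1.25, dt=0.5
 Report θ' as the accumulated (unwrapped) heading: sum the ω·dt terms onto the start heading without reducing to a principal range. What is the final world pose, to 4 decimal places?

(-2.9749, -8.3363, -0.8042)

step 1: θ'=0.5708 (R=3.5000) → pose (0.3911, -2.9451, 0.5708)
step 2: θ'=1.0708 (R=-3.5000) → pose (-0.7894, -4.2123, 1.0708)
step 3: θ'=1.0708 (straight) → pose (-3.1866, -8.6002, 1.0708)
step 4: θ'=-1.4292 (R=-0.2000) → pose (-2.8130, -8.6679, -1.4292)
step 5: θ'=-0.8042 (R=-0.6000) → pose (-2.9749, -8.3363, -0.8042)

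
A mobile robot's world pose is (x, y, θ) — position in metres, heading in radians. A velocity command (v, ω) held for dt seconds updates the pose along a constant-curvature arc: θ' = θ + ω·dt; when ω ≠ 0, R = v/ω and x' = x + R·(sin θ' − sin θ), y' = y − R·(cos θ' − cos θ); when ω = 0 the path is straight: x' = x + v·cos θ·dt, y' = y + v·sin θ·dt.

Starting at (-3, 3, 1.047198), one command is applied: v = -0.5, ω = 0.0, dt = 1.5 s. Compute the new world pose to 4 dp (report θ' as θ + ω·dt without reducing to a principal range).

(-3.3750, 2.3505, 1.0472)

θ' = 1.0472 + 0.0·1.5 = 1.0472
ω = 0 → straight: x' = -3 + -0.5·cos(1.0472)·1.5 = -3.3750
y' = 3 + -0.5·sin(1.0472)·1.5 = 2.3505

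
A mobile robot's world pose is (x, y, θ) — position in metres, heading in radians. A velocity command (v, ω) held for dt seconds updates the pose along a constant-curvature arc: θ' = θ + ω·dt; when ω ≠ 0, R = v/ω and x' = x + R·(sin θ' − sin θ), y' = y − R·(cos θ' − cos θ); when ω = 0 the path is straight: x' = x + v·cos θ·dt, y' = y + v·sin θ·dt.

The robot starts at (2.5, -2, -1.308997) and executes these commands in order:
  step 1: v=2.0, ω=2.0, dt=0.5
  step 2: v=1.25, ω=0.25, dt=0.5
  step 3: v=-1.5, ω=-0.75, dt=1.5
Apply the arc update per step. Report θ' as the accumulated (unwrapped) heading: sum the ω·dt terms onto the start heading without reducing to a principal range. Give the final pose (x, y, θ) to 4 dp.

(2.2016, -1.3976, -1.3090)

step 1: θ'=-0.3090 (R=1.0000) → pose (3.1618, -2.6938, -0.3090)
step 2: θ'=-0.1840 (R=5.0000) → pose (3.7675, -2.8462, -0.1840)
step 3: θ'=-1.3090 (R=2.0000) → pose (2.2016, -1.3976, -1.3090)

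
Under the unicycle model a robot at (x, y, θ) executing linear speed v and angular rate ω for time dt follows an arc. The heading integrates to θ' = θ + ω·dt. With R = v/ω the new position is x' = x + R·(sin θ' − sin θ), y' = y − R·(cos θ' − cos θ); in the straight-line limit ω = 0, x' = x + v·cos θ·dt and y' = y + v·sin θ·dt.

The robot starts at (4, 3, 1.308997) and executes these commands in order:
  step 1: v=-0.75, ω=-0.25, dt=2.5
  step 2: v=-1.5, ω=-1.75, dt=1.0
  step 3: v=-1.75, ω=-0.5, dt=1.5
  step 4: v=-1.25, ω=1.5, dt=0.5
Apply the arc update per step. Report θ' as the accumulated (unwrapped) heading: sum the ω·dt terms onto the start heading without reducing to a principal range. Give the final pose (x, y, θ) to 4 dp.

step 1: θ'=0.6840 (R=3.0000) → pose (2.9979, 1.4513, 0.6840)
step 2: θ'=-1.0660 (R=0.8571) → pose (1.7060, 1.7011, -1.0660)
step 3: θ'=-1.8160 (R=3.5000) → pose (1.3742, 4.2434, -1.8160)
step 4: θ'=-1.0660 (R=-0.8333) → pose (1.2952, 4.8488, -1.0660)

(1.2952, 4.8488, -1.0660)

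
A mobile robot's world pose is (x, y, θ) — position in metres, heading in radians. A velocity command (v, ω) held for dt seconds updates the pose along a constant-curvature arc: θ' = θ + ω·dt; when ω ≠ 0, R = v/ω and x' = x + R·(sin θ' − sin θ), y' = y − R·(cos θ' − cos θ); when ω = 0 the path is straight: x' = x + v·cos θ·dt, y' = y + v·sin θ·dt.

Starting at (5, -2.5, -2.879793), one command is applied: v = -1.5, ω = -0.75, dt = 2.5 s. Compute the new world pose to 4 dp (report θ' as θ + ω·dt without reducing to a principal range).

θ' = -2.8798 + -0.75·2.5 = -4.7548
R = v/ω = -1.5/-0.75 = 2.0000
x' = 5 + 2.0000·(sin -4.7548 − sin -2.8798) = 7.5158
y' = -2.5 − 2.0000·(cos -4.7548 − cos -2.8798) = -4.5166

(7.5158, -4.5166, -4.7548)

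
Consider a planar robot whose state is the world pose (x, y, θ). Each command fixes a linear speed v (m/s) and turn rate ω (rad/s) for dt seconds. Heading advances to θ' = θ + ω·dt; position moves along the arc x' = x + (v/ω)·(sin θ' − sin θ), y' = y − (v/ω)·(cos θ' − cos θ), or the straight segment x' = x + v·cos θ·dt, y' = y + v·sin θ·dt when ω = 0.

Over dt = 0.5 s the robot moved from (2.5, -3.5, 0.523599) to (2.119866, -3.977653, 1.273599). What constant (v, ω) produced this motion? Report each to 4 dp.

v = -1.2500, ω = 1.5000

Δθ = 1.273599 − 0.523599 = 0.750000
ω = Δθ/dt = 0.750000/0.5 = 1.5000
R = −Δy/(cos θ' − cos θ) = -0.8333
v = R·ω = -0.8333·1.5000 = -1.2500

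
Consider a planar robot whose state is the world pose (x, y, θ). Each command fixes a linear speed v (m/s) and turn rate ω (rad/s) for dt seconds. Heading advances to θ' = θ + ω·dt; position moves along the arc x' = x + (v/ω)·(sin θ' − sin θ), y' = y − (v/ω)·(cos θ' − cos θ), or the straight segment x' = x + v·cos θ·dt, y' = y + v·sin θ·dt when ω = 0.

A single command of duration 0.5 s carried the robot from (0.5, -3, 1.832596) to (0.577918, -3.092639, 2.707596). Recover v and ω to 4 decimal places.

Δθ = 2.707596 − 1.832596 = 0.875000
ω = Δθ/dt = 0.875000/0.5 = 1.7500
R = −Δy/(cos θ' − cos θ) = -0.1429
v = R·ω = -0.1429·1.7500 = -0.2500

v = -0.2500, ω = 1.7500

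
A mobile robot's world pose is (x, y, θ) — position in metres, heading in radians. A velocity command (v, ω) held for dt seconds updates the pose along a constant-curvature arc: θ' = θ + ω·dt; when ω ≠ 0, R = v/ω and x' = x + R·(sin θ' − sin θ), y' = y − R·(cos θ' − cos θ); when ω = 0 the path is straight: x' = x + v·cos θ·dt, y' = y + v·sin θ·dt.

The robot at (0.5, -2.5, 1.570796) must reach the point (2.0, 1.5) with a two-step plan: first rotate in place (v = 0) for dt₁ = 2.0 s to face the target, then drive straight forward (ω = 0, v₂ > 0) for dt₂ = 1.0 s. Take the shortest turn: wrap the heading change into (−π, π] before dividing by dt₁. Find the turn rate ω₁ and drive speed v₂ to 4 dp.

heading to target = atan2(1.5−-2.5, 2−0.5) = 1.2120
Δθ = wrap(1.2120 − 1.5708) = -0.3588; ω₁ = Δθ/dt₁ = -0.1794
distance = √((2−0.5)² + (1.5−-2.5)²) = 4.2720; v₂ = distance/dt₂ = 4.2720

ω₁ = -0.1794, v₂ = 4.2720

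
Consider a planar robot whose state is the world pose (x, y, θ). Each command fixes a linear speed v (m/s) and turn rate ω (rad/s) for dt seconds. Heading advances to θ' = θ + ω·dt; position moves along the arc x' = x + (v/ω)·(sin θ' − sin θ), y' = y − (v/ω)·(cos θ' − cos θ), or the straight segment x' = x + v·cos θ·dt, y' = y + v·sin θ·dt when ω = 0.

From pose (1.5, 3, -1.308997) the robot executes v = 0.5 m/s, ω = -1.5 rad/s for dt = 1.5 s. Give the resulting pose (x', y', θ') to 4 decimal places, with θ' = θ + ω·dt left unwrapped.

θ' = -1.3090 + -1.5·1.5 = -3.5590
R = v/ω = 0.5/-1.5 = -0.3333
x' = 1.5 + -0.3333·(sin -3.5590 − sin -1.3090) = 1.0429
y' = 3 − -0.3333·(cos -3.5590 − cos -1.3090) = 2.6090

(1.0429, 2.6090, -3.5590)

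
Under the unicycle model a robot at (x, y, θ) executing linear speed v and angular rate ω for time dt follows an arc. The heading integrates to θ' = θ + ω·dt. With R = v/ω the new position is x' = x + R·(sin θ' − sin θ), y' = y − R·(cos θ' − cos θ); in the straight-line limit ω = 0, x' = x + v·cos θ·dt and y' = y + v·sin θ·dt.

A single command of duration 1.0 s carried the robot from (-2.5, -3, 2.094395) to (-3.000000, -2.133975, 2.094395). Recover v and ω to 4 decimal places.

v = 1.0000, ω = 0.0000

Δθ = 2.094395 − 2.094395 = 0.000000
ω = Δθ/dt = 0.000000/1.0 = 0.0000
ω = 0 → v = (Δx·cos θ + Δy·sin θ)/dt = 1.0000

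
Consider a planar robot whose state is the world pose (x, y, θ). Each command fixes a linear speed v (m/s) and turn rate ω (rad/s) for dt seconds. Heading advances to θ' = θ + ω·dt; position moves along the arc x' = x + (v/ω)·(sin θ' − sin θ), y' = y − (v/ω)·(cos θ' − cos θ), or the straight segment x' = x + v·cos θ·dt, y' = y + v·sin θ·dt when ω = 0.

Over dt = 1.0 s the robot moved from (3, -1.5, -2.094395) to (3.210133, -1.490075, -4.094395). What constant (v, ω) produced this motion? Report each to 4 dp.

Δθ = -4.094395 − -2.094395 = -2.000000
ω = Δθ/dt = -2.000000/1.0 = -2.0000
R = Δx/(sin θ' − sin θ) = 0.1250
v = R·ω = 0.1250·-2.0000 = -0.2500

v = -0.2500, ω = -2.0000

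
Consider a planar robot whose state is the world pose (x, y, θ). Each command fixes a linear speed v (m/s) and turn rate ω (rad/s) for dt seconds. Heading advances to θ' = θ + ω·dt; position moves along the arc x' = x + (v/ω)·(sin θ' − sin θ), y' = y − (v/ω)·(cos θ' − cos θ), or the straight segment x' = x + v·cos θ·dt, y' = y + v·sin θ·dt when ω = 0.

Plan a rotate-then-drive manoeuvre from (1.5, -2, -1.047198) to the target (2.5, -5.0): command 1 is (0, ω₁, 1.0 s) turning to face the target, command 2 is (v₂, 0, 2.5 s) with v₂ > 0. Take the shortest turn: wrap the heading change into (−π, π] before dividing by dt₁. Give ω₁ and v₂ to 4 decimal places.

ω₁ = -0.2018, v₂ = 1.2649

heading to target = atan2(-5−-2, 2.5−1.5) = -1.2490
Δθ = wrap(-1.2490 − -1.0472) = -0.2018; ω₁ = Δθ/dt₁ = -0.2018
distance = √((2.5−1.5)² + (-5−-2)²) = 3.1623; v₂ = distance/dt₂ = 1.2649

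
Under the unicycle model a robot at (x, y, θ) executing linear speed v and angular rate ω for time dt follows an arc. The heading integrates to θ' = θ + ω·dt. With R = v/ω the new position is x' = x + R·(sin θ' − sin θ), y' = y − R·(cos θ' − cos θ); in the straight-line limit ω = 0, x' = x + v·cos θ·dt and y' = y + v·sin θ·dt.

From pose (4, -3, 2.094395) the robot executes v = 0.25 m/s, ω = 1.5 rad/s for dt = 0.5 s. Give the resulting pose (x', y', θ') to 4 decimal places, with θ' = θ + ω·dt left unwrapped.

(3.9045, -2.9240, 2.8444)

θ' = 2.0944 + 1.5·0.5 = 2.8444
R = v/ω = 0.25/1.5 = 0.1667
x' = 4 + 0.1667·(sin 2.8444 − sin 2.0944) = 3.9045
y' = -3 − 0.1667·(cos 2.8444 − cos 2.0944) = -2.9240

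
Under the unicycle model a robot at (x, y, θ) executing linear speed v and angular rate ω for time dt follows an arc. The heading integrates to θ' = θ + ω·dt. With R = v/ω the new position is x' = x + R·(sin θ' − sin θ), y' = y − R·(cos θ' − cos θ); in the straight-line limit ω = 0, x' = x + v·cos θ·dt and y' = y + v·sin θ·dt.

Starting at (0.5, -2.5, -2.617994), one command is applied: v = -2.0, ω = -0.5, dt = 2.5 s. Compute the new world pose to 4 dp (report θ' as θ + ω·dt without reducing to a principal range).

θ' = -2.6180 + -0.5·2.5 = -3.8680
R = v/ω = -2.0/-0.5 = 4.0000
x' = 0.5 + 4.0000·(sin -3.8680 − sin -2.6180) = 5.1567
y' = -2.5 − 4.0000·(cos -3.8680 − cos -2.6180) = -2.9738

(5.1567, -2.9738, -3.8680)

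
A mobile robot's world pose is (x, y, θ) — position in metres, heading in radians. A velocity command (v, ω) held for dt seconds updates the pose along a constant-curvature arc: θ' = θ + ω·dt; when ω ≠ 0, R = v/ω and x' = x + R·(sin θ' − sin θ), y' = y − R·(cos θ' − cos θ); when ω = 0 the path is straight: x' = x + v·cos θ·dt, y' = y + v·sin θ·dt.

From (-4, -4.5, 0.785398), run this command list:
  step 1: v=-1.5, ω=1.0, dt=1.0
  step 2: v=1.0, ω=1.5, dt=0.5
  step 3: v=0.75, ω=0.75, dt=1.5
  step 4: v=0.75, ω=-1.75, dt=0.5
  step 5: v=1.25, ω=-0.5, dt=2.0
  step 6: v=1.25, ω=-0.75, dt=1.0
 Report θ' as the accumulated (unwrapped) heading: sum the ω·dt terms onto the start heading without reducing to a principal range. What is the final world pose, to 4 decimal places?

(-7.4799, -2.4412, 1.0354)

step 1: θ'=1.7854 (R=-1.5000) → pose (-4.4049, -5.8801, 1.7854)
step 2: θ'=2.5354 (R=0.6667) → pose (-4.6765, -5.4742, 2.5354)
step 3: θ'=3.6604 (R=1.0000) → pose (-5.7421, -5.4276, 3.6604)
step 4: θ'=2.7854 (R=-0.4286) → pose (-6.1040, -5.4571, 2.7854)
step 5: θ'=1.7854 (R=-2.5000) → pose (-7.6749, -3.6464, 1.7854)
step 6: θ'=1.0354 (R=-1.6667) → pose (-7.4799, -2.4412, 1.0354)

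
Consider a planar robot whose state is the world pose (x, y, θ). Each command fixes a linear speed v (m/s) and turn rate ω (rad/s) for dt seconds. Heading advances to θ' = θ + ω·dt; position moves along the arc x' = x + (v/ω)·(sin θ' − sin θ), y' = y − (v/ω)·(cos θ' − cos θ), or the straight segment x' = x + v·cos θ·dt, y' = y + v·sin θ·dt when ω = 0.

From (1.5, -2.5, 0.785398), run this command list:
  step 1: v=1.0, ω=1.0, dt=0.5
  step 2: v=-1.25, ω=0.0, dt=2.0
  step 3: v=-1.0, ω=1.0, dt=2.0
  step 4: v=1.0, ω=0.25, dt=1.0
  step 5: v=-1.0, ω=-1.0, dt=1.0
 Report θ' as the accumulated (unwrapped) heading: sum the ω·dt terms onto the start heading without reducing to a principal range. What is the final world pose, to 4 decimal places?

(2.1433, -6.1110, 2.5354)

step 1: θ'=1.2854 (R=1.0000) → pose (1.7524, -2.0744, 1.2854)
step 2: θ'=1.2854 (straight) → pose (1.0486, -4.4733, 1.2854)
step 3: θ'=3.2854 (R=-1.0000) → pose (2.1515, -5.7445, 3.2854)
step 4: θ'=3.5354 (R=4.0000) → pose (1.1899, -6.0094, 3.5354)
step 5: θ'=2.5354 (R=1.0000) → pose (2.1433, -6.1110, 2.5354)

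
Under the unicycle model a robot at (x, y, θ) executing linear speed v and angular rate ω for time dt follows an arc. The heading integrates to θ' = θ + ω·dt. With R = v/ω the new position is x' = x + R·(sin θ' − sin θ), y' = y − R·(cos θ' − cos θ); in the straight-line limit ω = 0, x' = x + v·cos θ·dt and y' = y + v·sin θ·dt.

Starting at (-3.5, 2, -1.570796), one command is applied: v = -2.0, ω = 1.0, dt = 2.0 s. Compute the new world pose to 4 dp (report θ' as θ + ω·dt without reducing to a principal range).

(-6.3323, 3.8186, 0.4292)

θ' = -1.5708 + 1.0·2.0 = 0.4292
R = v/ω = -2.0/1.0 = -2.0000
x' = -3.5 + -2.0000·(sin 0.4292 − sin -1.5708) = -6.3323
y' = 2 − -2.0000·(cos 0.4292 − cos -1.5708) = 3.8186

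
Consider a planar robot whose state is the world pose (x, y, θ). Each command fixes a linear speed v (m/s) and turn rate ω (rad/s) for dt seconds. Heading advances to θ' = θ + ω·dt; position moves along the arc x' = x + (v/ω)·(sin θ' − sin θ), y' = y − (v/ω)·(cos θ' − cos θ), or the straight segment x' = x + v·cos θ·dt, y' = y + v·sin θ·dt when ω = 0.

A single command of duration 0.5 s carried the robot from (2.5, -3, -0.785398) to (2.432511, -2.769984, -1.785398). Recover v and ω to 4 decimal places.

Δθ = -1.785398 − -0.785398 = -1.000000
ω = Δθ/dt = -1.000000/0.5 = -2.0000
R = −Δy/(cos θ' − cos θ) = 0.2500
v = R·ω = 0.2500·-2.0000 = -0.5000

v = -0.5000, ω = -2.0000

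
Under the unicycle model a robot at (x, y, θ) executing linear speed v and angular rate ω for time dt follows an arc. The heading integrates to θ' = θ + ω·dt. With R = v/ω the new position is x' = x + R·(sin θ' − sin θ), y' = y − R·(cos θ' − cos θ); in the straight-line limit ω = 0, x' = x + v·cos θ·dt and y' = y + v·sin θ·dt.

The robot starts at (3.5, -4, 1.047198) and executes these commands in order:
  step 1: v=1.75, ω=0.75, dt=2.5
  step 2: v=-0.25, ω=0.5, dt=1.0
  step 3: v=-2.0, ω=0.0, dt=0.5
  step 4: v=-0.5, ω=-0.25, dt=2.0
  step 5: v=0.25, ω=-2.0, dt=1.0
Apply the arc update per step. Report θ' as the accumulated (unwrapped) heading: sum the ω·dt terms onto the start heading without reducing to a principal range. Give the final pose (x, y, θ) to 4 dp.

step 1: θ'=2.9222 (R=2.3333) → pose (1.9871, -0.5559, 2.9222)
step 2: θ'=3.4222 (R=-0.5000) → pose (2.2344, -0.5484, 3.4222)
step 3: θ'=3.4222 (straight) → pose (3.1953, -0.2714, 3.4222)
step 4: θ'=2.9222 (R=2.0000) → pose (4.1844, -0.2411, 2.9222)
step 5: θ'=0.9222 (R=-0.1250) → pose (4.1120, -0.0436, 0.9222)

(4.1120, -0.0436, 0.9222)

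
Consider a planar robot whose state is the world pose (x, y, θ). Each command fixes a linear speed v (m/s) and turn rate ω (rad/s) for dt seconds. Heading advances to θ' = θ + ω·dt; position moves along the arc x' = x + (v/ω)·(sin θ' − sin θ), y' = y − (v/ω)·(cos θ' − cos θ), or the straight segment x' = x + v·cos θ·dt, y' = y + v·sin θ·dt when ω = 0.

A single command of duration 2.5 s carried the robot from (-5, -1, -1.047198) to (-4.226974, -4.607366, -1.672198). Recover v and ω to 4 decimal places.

Δθ = -1.672198 − -1.047198 = -0.625000
ω = Δθ/dt = -0.625000/2.5 = -0.2500
R = −Δy/(cos θ' − cos θ) = -6.0000
v = R·ω = -6.0000·-0.2500 = 1.5000

v = 1.5000, ω = -0.2500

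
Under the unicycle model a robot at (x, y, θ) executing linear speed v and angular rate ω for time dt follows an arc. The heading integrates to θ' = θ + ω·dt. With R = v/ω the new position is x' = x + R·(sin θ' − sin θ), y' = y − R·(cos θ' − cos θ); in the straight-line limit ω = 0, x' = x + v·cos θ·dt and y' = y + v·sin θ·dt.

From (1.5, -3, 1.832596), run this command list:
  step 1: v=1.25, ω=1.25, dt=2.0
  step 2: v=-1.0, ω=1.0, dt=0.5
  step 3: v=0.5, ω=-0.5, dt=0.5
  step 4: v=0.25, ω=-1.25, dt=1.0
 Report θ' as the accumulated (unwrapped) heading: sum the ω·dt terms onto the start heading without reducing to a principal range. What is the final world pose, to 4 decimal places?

step 1: θ'=4.3326 (R=1.0000) → pose (-0.3947, -2.8881, 4.3326)
step 2: θ'=4.8326 (R=-1.0000) → pose (-0.3306, -2.3974, 4.8326)
step 3: θ'=4.5826 (R=-1.0000) → pose (-0.3318, -2.6468, 4.5826)
step 4: θ'=3.3326 (R=-0.2000) → pose (-0.4922, -2.8173, 3.3326)

(-0.4922, -2.8173, 3.3326)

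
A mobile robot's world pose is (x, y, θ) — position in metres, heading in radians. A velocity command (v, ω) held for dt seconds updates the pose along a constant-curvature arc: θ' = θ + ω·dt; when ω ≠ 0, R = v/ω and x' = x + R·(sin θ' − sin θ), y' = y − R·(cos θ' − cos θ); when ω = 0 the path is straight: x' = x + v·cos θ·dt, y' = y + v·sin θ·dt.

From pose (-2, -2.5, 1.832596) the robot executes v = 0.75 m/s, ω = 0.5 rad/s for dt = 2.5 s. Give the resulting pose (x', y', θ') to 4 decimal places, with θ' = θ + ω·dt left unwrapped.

(-3.3604, -1.3908, 3.0826)

θ' = 1.8326 + 0.5·2.5 = 3.0826
R = v/ω = 0.75/0.5 = 1.5000
x' = -2 + 1.5000·(sin 3.0826 − sin 1.8326) = -3.3604
y' = -2.5 − 1.5000·(cos 3.0826 − cos 1.8326) = -1.3908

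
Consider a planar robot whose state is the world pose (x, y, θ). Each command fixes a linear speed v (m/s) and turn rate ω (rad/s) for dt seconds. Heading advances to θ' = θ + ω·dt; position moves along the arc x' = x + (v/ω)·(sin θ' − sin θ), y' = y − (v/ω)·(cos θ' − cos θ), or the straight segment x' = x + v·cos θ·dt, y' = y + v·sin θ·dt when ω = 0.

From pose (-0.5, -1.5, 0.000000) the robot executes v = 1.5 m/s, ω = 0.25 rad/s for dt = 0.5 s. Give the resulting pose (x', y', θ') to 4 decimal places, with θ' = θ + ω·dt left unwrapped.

θ' = 0.0000 + 0.25·0.5 = 0.1250
R = v/ω = 1.5/0.25 = 6.0000
x' = -0.5 + 6.0000·(sin 0.1250 − sin 0.0000) = 0.2480
y' = -1.5 − 6.0000·(cos 0.1250 − cos 0.0000) = -1.4532

(0.2480, -1.4532, 0.1250)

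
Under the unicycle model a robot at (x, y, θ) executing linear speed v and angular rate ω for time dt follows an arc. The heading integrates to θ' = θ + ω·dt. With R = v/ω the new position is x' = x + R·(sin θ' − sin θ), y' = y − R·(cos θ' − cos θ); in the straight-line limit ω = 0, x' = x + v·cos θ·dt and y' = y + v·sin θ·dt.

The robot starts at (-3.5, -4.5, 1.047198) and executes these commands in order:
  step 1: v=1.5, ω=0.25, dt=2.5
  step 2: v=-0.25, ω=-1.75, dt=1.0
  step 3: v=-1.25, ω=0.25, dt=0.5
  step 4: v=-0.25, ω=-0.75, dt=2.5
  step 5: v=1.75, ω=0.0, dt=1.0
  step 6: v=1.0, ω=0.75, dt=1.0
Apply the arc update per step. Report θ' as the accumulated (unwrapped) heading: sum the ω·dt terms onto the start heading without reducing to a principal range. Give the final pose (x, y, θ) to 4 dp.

(-4.1727, -3.2847, -1.0778)

step 1: θ'=1.6722 (R=6.0000) → pose (-2.7270, -0.8926, 1.6722)
step 2: θ'=-0.0778 (R=0.1429) → pose (-2.8802, -1.0495, -0.0778)
step 3: θ'=0.0472 (R=-5.0000) → pose (-3.5047, -1.0400, 0.0472)
step 4: θ'=-1.8278 (R=0.3333) → pose (-3.8428, -0.6223, -1.8278)
step 5: θ'=-1.8278 (straight) → pose (-4.2877, -2.3148, -1.8278)
step 6: θ'=-1.0778 (R=1.3333) → pose (-4.1727, -3.2847, -1.0778)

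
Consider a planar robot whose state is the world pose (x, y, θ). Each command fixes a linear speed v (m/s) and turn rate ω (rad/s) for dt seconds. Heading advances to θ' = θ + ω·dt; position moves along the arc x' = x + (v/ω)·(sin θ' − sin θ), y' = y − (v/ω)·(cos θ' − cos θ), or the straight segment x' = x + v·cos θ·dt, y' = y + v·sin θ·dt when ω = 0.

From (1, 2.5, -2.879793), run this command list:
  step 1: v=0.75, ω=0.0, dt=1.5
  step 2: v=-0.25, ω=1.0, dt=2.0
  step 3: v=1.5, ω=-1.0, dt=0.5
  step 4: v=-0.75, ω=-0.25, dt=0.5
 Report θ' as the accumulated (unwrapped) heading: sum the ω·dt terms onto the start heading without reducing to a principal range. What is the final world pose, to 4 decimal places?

(0.3101, 2.3101, -1.5048)

step 1: θ'=-2.8798 (straight) → pose (-0.0867, 2.2088, -2.8798)
step 2: θ'=-0.8798 (R=-0.2500) → pose (0.0413, 2.6096, -0.8798)
step 3: θ'=-1.3798 (R=-1.5000) → pose (0.3581, 1.9384, -1.3798)
step 4: θ'=-1.5048 (R=3.0000) → pose (0.3101, 2.3101, -1.5048)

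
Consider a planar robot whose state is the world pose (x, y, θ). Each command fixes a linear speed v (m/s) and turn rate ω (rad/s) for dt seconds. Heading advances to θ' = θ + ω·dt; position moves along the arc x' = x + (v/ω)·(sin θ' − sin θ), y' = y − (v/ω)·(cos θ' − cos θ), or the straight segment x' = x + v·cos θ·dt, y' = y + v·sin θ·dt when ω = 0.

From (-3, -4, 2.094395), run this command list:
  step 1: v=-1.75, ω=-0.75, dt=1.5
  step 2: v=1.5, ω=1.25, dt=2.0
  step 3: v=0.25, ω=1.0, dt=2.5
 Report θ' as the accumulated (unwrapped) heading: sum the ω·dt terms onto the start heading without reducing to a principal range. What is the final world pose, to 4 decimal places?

step 1: θ'=0.9694 (R=2.3333) → pose (-3.0968, -6.4869, 0.9694)
step 2: θ'=3.4694 (R=1.2000) → pose (-4.4726, -4.6718, 3.4694)
step 3: θ'=5.9694 (R=0.2500) → pose (-4.4693, -5.1463, 5.9694)

(-4.4693, -5.1463, 5.9694)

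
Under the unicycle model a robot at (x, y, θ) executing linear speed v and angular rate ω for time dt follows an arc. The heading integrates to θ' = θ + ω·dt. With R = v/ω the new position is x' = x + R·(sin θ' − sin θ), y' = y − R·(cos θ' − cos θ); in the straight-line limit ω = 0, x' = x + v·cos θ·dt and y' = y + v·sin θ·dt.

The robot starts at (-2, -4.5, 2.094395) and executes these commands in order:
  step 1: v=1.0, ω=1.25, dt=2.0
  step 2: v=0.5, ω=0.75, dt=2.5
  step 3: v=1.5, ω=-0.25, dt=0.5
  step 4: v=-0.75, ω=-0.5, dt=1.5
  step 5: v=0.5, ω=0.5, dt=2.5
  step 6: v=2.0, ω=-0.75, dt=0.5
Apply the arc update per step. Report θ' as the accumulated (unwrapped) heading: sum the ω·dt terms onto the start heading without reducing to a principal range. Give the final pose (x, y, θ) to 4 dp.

(-0.9098, -4.8195, 6.4694)

step 1: θ'=4.5944 (R=0.8000) → pose (-3.4873, -4.8058, 4.5944)
step 2: θ'=6.4694 (R=0.6667) → pose (-2.7018, -5.5394, 6.4694)
step 3: θ'=6.3444 (R=-6.0000) → pose (-1.9580, -5.4470, 6.3444)
step 4: θ'=5.5944 (R=1.5000) → pose (-3.0032, -5.1078, 5.5944)
step 5: θ'=6.8444 (R=1.0000) → pose (-1.8354, -5.1824, 6.8444)
step 6: θ'=6.4694 (R=-2.6667) → pose (-0.9098, -4.8195, 6.4694)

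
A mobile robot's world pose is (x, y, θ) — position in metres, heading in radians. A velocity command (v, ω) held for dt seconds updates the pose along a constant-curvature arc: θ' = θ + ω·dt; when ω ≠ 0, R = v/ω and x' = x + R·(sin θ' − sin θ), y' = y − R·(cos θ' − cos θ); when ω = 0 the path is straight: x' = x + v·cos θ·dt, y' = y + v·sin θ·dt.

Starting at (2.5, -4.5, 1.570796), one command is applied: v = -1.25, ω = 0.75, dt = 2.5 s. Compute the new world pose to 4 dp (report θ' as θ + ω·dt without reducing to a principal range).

(4.6659, -6.0901, 3.4458)

θ' = 1.5708 + 0.75·2.5 = 3.4458
R = v/ω = -1.25/0.75 = -1.6667
x' = 2.5 + -1.6667·(sin 3.4458 − sin 1.5708) = 4.6659
y' = -4.5 − -1.6667·(cos 3.4458 − cos 1.5708) = -6.0901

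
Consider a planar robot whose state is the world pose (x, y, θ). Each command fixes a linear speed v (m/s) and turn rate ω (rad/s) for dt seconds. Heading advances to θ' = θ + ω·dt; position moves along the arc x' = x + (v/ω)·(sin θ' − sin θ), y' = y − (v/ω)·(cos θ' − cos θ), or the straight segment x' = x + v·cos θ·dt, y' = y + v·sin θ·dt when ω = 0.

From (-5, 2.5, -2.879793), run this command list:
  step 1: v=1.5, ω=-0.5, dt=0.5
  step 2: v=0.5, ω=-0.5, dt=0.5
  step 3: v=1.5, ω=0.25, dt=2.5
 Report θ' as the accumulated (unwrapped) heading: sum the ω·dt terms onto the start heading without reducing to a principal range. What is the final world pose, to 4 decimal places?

(-9.6679, 2.1523, -2.7548)

step 1: θ'=-3.1298 (R=-3.0000) → pose (-5.7411, 2.3980, -3.1298)
step 2: θ'=-3.3798 (R=-1.0000) → pose (-5.9888, 2.4262, -3.3798)
step 3: θ'=-2.7548 (R=6.0000) → pose (-9.6679, 2.1523, -2.7548)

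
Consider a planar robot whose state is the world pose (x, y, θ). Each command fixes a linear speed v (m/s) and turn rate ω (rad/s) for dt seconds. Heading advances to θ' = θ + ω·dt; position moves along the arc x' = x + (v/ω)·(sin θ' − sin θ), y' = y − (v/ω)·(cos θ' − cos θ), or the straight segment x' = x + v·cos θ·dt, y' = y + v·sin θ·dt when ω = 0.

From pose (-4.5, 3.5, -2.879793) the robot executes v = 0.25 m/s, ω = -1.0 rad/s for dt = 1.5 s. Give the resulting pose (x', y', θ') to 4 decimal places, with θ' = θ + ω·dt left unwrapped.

(-4.8010, 3.6599, -4.3798)

θ' = -2.8798 + -1.0·1.5 = -4.3798
R = v/ω = 0.25/-1.0 = -0.2500
x' = -4.5 + -0.2500·(sin -4.3798 − sin -2.8798) = -4.8010
y' = 3.5 − -0.2500·(cos -4.3798 − cos -2.8798) = 3.6599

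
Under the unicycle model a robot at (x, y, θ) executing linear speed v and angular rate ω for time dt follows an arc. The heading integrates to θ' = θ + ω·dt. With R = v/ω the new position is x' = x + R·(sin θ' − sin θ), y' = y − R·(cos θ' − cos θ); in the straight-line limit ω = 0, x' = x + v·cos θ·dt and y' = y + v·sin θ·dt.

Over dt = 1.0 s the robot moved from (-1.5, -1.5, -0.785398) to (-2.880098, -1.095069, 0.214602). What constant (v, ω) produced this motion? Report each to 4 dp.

Δθ = 0.214602 − -0.785398 = 1.000000
ω = Δθ/dt = 1.000000/1.0 = 1.0000
R = Δx/(sin θ' − sin θ) = -1.5000
v = R·ω = -1.5000·1.0000 = -1.5000

v = -1.5000, ω = 1.0000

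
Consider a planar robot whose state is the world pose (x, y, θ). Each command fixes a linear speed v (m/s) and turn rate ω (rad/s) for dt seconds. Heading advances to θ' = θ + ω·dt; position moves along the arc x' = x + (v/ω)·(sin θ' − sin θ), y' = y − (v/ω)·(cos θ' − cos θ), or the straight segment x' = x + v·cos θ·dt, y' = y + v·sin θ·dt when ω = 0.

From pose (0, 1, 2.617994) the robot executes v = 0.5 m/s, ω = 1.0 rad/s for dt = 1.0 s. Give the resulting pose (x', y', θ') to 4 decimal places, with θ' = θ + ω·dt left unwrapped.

θ' = 2.6180 + 1.0·1.0 = 3.6180
R = v/ω = 0.5/1.0 = 0.5000
x' = 0 + 0.5000·(sin 3.6180 − sin 2.6180) = -0.4793
y' = 1 − 0.5000·(cos 3.6180 − cos 2.6180) = 1.0113

(-0.4793, 1.0113, 3.6180)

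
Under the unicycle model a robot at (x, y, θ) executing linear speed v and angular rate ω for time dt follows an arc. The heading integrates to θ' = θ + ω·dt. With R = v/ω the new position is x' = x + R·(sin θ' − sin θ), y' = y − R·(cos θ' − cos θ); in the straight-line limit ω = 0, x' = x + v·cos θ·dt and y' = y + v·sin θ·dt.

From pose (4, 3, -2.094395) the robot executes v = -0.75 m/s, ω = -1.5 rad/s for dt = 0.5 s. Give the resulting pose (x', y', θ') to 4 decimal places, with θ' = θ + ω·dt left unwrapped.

θ' = -2.0944 + -1.5·0.5 = -2.8444
R = v/ω = -0.75/-1.5 = 0.5000
x' = 4 + 0.5000·(sin -2.8444 − sin -2.0944) = 4.2866
y' = 3 − 0.5000·(cos -2.8444 − cos -2.0944) = 3.2281

(4.2866, 3.2281, -2.8444)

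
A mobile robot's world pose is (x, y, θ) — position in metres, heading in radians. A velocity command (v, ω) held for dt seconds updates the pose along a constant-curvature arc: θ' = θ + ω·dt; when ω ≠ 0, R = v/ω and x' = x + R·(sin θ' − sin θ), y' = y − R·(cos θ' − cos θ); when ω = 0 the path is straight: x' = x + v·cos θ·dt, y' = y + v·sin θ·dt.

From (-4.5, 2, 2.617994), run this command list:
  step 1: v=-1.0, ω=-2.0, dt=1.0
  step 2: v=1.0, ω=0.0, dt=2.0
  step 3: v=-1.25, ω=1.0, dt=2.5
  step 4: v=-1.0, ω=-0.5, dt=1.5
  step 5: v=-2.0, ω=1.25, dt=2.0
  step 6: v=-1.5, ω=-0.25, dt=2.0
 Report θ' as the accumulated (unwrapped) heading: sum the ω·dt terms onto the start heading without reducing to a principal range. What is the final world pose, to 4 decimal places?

step 1: θ'=0.6180 (R=0.5000) → pose (-4.4603, 1.1595, 0.6180)
step 2: θ'=0.6180 (straight) → pose (-2.8302, 2.3183, 0.6180)
step 3: θ'=3.1180 (R=-1.2500) → pose (-2.1355, 0.0498, 3.1180)
step 4: θ'=2.3680 (R=2.0000) → pose (-0.7852, -0.5188, 2.3680)
step 5: θ'=4.8680 (R=-1.6000) → pose (1.9134, 0.8738, 4.8680)
step 6: θ'=4.3680 (R=6.0000) → pose (2.1932, 3.8294, 4.3680)

(2.1932, 3.8294, 4.3680)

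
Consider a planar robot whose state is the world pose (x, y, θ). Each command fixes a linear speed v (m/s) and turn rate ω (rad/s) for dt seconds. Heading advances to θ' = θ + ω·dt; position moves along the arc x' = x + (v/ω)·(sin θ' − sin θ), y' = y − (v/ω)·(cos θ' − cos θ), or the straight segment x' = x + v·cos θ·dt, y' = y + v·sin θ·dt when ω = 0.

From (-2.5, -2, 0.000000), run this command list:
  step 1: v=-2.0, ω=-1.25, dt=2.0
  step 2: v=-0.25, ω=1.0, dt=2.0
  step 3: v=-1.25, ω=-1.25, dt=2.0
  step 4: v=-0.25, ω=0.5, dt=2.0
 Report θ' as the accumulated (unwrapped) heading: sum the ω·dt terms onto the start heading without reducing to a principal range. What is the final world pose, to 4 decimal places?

step 1: θ'=-2.5000 (R=1.6000) → pose (-3.4576, 0.8818, -2.5000)
step 2: θ'=-0.5000 (R=-0.2500) → pose (-3.4873, 1.3015, -0.5000)
step 3: θ'=-3.0000 (R=1.0000) → pose (-3.1490, 3.1691, -3.0000)
step 4: θ'=-2.0000 (R=-0.5000) → pose (-2.7649, 3.4560, -2.0000)

(-2.7649, 3.4560, -2.0000)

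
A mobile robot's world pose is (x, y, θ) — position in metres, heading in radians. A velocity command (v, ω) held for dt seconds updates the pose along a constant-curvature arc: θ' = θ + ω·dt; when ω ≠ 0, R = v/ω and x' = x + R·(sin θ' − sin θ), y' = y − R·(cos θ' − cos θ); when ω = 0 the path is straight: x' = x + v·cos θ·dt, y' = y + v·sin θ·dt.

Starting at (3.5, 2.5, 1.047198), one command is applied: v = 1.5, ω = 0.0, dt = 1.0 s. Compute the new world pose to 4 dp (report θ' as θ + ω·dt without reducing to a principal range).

(4.2500, 3.7990, 1.0472)

θ' = 1.0472 + 0.0·1.0 = 1.0472
ω = 0 → straight: x' = 3.5 + 1.5·cos(1.0472)·1.0 = 4.2500
y' = 2.5 + 1.5·sin(1.0472)·1.0 = 3.7990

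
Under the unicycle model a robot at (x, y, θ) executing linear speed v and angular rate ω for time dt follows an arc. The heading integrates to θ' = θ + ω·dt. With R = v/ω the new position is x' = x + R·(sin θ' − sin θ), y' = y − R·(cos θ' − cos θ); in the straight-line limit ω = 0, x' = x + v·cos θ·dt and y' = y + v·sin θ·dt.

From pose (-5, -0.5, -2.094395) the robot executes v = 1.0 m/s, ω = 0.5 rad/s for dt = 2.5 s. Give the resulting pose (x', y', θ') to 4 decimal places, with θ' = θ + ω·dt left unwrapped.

θ' = -2.0944 + 0.5·2.5 = -0.8444
R = v/ω = 1.0/0.5 = 2.0000
x' = -5 + 2.0000·(sin -0.8444 − sin -2.0944) = -4.7631
y' = -0.5 − 2.0000·(cos -0.8444 − cos -2.0944) = -2.8284

(-4.7631, -2.8284, -0.8444)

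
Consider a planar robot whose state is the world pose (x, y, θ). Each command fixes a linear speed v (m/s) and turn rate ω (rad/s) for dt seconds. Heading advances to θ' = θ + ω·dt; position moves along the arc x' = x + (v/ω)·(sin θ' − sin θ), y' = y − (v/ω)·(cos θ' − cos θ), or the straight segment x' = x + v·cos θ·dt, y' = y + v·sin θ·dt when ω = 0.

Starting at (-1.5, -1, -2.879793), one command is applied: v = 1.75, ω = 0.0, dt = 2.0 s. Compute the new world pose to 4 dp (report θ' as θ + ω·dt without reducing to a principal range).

(-4.8807, -1.9059, -2.8798)

θ' = -2.8798 + 0.0·2.0 = -2.8798
ω = 0 → straight: x' = -1.5 + 1.75·cos(-2.8798)·2.0 = -4.8807
y' = -1 + 1.75·sin(-2.8798)·2.0 = -1.9059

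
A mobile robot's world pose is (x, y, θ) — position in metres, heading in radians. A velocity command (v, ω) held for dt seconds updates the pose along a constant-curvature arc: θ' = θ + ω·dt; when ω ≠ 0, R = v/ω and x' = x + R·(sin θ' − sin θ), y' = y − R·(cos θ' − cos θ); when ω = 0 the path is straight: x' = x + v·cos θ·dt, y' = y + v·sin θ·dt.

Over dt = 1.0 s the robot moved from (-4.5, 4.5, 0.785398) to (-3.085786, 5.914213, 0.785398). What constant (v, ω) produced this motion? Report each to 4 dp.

v = 2.0000, ω = 0.0000

Δθ = 0.785398 − 0.785398 = 0.000000
ω = Δθ/dt = 0.000000/1.0 = 0.0000
ω = 0 → v = (Δx·cos θ + Δy·sin θ)/dt = 2.0000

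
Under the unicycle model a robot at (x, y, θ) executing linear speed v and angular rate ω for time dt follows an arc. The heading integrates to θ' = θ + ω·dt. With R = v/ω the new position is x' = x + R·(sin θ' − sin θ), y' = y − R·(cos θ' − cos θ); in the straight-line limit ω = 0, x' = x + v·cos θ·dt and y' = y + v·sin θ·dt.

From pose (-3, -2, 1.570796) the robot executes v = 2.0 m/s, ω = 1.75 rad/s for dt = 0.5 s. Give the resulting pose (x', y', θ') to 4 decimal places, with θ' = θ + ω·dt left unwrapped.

θ' = 1.5708 + 1.75·0.5 = 2.4458
R = v/ω = 2.0/1.75 = 1.1429
x' = -3 + 1.1429·(sin 2.4458 − sin 1.5708) = -3.4103
y' = -2 − 1.1429·(cos 2.4458 − cos 1.5708) = -1.1228

(-3.4103, -1.1228, 2.4458)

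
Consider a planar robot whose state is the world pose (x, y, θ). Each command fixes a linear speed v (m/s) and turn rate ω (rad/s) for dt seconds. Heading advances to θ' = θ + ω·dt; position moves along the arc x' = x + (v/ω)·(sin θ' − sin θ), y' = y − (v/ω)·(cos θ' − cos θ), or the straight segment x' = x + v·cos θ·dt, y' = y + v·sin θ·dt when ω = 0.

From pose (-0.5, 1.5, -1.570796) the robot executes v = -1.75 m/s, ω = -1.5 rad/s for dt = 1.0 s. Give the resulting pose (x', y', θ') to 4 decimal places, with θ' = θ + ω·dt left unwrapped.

(0.5841, 2.6637, -3.0708)

θ' = -1.5708 + -1.5·1.0 = -3.0708
R = v/ω = -1.75/-1.5 = 1.1667
x' = -0.5 + 1.1667·(sin -3.0708 − sin -1.5708) = 0.5841
y' = 1.5 − 1.1667·(cos -3.0708 − cos -1.5708) = 2.6637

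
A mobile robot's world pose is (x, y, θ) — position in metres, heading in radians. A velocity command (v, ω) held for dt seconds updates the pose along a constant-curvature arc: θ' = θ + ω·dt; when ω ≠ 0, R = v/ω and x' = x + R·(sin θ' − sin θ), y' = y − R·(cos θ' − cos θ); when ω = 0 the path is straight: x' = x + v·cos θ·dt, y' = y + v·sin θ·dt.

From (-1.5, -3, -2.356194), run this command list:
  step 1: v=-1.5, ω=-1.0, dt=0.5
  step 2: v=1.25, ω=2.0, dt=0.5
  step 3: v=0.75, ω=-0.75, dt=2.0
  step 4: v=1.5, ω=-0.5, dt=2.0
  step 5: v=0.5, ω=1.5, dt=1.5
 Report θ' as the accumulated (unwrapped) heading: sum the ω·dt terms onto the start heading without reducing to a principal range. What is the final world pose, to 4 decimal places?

(-5.2298, -1.8017, -2.1062)

step 1: θ'=-2.8562 (R=1.5000) → pose (-0.8616, -2.6213, -2.8562)
step 2: θ'=-1.8562 (R=0.6250) → pose (-1.2854, -3.0451, -1.8562)
step 3: θ'=-3.3562 (R=-1.0000) → pose (-2.4579, -3.7406, -3.3562)
step 4: θ'=-4.3562 (R=-3.0000) → pose (-4.6307, -1.8556, -4.3562)
step 5: θ'=-2.1062 (R=0.3333) → pose (-5.2298, -1.8017, -2.1062)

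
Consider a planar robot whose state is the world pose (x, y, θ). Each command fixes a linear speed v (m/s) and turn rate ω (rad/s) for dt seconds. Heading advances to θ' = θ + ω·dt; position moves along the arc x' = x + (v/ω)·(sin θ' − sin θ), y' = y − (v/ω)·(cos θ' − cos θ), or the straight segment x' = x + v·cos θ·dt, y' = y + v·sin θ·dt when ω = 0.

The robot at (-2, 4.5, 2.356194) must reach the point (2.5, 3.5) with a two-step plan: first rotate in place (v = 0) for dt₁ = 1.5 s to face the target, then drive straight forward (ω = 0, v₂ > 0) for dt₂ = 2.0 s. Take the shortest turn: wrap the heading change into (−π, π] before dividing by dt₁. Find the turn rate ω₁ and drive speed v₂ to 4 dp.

heading to target = atan2(3.5−4.5, 2.5−-2) = -0.2187
Δθ = wrap(-0.2187 − 2.3562) = -2.5749; ω₁ = Δθ/dt₁ = -1.7166
distance = √((2.5−-2)² + (3.5−4.5)²) = 4.6098; v₂ = distance/dt₂ = 2.3049

ω₁ = -1.7166, v₂ = 2.3049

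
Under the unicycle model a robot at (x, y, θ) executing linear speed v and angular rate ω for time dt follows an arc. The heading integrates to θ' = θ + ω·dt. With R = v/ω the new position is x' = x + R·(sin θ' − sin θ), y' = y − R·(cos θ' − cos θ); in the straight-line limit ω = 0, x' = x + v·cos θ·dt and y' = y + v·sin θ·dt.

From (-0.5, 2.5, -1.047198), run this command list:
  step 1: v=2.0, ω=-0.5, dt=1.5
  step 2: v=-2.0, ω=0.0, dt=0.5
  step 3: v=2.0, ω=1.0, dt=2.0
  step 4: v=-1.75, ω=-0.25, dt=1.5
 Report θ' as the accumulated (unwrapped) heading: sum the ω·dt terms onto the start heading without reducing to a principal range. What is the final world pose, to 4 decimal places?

(-0.0993, -1.8713, -0.1722)

step 1: θ'=-1.7972 (R=-4.0000) → pose (-0.0662, -0.3979, -1.7972)
step 2: θ'=-1.7972 (straight) → pose (0.1583, 0.5766, -1.7972)
step 3: θ'=0.2028 (R=2.0000) → pose (2.5101, -1.8314, 0.2028)
step 4: θ'=-0.1722 (R=7.0000) → pose (-0.0993, -1.8713, -0.1722)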